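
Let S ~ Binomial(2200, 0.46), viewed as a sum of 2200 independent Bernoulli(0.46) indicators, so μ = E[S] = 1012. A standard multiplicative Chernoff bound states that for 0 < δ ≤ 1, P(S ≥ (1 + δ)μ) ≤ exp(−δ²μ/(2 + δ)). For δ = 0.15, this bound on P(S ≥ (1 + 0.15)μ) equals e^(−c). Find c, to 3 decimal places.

c = δ²μ/(2 + δ) = 0.15²·1012/(2 + 0.15) = 10.5907.

10.591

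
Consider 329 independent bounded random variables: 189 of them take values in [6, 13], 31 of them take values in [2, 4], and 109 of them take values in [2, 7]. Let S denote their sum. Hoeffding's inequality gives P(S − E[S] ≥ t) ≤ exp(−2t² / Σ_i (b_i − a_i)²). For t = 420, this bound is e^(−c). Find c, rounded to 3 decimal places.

29.133

Σ(b_i − a_i)² = 189·7² + 31·2² + 109·5² = 12110.
c = 2t² / 12110 = 2·420² / 12110 = 29.1329.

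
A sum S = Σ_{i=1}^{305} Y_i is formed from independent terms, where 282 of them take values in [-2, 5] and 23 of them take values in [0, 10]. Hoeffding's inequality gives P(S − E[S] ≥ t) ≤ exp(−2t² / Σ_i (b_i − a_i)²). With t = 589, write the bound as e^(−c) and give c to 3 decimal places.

Σ(b_i − a_i)² = 282·7² + 23·10² = 16118.
c = 2t² / 16118 = 2·589² / 16118 = 43.0476.

43.048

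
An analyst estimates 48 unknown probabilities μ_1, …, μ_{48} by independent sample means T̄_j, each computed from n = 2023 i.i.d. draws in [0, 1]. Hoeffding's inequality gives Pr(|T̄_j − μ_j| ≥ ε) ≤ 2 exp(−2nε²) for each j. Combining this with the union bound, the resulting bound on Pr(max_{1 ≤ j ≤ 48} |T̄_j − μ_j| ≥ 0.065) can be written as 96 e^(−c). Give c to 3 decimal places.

17.094

Union bound over the 48 events: Pr(max_{1 ≤ j ≤ 48} |T̄_j − μ_j| ≥ 0.065) ≤ 48·2·exp(−2nε²) = 96 exp(−2·2023·0.065²).
So c = 2·2023·0.065² = 17.0943.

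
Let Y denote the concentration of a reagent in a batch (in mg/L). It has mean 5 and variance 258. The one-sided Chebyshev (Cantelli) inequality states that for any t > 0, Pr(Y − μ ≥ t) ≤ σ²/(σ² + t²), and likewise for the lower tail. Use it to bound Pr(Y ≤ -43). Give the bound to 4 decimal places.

0.1007

Here σ² = 258 and t = 48, so σ² + t² = 2562.
Cantelli's bound: 258/2562 = 0.1007.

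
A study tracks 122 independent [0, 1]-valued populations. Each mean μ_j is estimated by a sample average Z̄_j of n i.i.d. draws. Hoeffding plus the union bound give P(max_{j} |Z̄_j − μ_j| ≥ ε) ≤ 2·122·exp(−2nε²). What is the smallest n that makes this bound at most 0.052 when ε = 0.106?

377

Need 2·122·exp(−2nε²) ≤ 0.052, i.e. exp(−2nε²) ≤ 0.052/244.
So 2nε² ≥ ln(244/0.052) = 8.453680.
Hence n ≥ 8.453680/(2·0.106²) = 376.187.
The smallest integer n is 377.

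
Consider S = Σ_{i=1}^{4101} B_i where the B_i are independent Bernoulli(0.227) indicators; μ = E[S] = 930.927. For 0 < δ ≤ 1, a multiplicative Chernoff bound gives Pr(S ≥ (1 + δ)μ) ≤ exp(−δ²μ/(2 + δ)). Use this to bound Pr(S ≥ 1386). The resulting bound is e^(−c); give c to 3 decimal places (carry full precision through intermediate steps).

89.382

Write 1386 = (1 + δ)μ, so δ = 1386/930.927 − 1 = 0.4888385…
Then the exponent is δ²μ/(2 + δ) = (1386 − μ)² / (μ·(2 + δ)) = 89.381942.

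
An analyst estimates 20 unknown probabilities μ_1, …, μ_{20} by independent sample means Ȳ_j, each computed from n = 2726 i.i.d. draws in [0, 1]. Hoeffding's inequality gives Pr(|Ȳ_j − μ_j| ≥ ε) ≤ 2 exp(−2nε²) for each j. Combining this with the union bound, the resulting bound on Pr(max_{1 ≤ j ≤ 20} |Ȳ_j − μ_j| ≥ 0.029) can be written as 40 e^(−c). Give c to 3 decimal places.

Union bound over the 20 events: Pr(max_{1 ≤ j ≤ 20} |Ȳ_j − μ_j| ≥ 0.029) ≤ 20·2·exp(−2nε²) = 40 exp(−2·2726·0.029²).
So c = 2·2726·0.029² = 4.5851.

4.585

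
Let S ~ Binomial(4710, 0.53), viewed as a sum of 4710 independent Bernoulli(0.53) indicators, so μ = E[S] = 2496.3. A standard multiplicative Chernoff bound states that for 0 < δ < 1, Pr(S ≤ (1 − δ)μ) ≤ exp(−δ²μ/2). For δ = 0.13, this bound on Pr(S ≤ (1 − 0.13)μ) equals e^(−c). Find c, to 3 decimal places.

c = δ²μ/2 = 0.13²·2496.3/2 = 21.0937.

21.094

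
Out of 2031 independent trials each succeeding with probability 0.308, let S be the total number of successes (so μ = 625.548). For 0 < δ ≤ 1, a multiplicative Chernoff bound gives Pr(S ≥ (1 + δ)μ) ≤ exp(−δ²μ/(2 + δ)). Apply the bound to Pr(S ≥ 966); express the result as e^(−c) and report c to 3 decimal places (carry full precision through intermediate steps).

Write 966 = (1 + δ)μ, so δ = 966/625.548 − 1 = 0.544246…
Then the exponent is δ²μ/(2 + δ) = (966 − μ)² / (μ·(2 + δ)) = 72.826936.

72.827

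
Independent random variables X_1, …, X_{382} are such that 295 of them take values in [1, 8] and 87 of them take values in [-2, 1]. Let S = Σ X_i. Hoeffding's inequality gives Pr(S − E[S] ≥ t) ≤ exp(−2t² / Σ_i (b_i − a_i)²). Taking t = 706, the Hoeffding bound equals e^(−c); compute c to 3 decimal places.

Σ(b_i − a_i)² = 295·7² + 87·3² = 15238.
c = 2t² / 15238 = 2·706² / 15238 = 65.4201.

65.420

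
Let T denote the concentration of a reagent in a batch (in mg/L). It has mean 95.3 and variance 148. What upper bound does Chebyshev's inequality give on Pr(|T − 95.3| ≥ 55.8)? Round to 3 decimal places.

Chebyshev: Pr(|T − μ| ≥ t) ≤ Var(T)/t².
Bound = 148 / 3113.64 = 0.0475.

0.048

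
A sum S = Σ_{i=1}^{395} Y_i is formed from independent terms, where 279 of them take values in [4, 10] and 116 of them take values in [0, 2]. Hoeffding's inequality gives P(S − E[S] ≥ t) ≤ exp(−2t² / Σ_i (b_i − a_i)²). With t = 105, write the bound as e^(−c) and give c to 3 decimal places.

2.098

Σ(b_i − a_i)² = 279·6² + 116·2² = 10508.
c = 2t² / 10508 = 2·105² / 10508 = 2.0984.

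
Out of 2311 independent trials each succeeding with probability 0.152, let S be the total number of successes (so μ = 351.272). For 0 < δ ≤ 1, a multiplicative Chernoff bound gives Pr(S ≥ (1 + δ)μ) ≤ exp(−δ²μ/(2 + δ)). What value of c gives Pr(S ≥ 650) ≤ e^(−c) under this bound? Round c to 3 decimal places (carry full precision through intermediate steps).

89.125

Write 650 = (1 + δ)μ, so δ = 650/351.272 − 1 = 0.8504179…
Then the exponent is δ²μ/(2 + δ) = (650 − μ)² / (μ·(2 + δ)) = 89.125051.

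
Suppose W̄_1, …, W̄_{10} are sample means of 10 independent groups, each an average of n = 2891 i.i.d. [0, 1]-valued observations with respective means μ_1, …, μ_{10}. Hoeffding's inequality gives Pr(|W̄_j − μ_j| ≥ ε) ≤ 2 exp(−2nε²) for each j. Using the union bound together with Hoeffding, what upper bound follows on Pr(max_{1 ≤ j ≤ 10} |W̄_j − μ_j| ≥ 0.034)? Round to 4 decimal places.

Per-experiment Hoeffding bound: 2·exp(−2·2891·0.034²) = 2·exp(−6.68399) = 0.0025015.
Union bound over 10 events: 10·0.0025015 = 0.02502.

0.0250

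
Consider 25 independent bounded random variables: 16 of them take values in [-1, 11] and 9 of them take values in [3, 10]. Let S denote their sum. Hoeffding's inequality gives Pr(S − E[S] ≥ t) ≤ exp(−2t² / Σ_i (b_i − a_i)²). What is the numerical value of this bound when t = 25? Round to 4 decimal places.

0.6342

Σ(b_i − a_i)² = 16·12² + 9·7² = 2745.
Exponent = 2·25² / 2745 = 0.45537.
Bound = exp(−0.45537) = 0.63421.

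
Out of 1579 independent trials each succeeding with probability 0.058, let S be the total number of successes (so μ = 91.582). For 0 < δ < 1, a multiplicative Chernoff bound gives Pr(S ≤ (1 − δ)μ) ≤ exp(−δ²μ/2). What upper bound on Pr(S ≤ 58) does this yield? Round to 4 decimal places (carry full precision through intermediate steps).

Write 58 = (1 − δ)μ, so δ = 1 − 58/91.582 = 0.3666878…
Then the exponent is δ²μ/2 = (μ − 58)²/(2μ) = 6.157054.
Bound = exp(−6.157054) = 0.00212.

0.0021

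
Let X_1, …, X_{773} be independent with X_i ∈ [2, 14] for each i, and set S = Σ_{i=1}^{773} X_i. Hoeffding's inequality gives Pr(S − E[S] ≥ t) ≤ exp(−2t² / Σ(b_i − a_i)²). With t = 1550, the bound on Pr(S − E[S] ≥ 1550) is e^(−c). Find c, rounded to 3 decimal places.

Σ(b_i − a_i)² = 773·(12)² = 111312.
c = 2t²/111312 = 2·1550²/111312 = 43.1670.

43.167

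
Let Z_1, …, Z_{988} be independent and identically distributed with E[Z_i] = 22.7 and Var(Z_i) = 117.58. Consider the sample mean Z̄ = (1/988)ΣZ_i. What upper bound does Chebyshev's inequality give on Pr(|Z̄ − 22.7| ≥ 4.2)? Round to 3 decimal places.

0.007

Var(Z̄) = Var(Z_i)/n = 117.58/988 = 0.11901.
Chebyshev: Pr(|Z̄ − 22.7| ≥ 4.2) ≤ Var(Z̄)/(4.2)² = 117.58/(988·4.2²) = 0.0067.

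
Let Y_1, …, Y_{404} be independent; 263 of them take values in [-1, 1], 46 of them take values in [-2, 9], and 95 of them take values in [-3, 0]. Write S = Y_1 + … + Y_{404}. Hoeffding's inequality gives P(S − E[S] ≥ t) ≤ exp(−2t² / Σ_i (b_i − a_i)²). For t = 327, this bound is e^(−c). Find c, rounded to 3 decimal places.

28.617

Σ(b_i − a_i)² = 263·2² + 46·11² + 95·3² = 7473.
c = 2t² / 7473 = 2·327² / 7473 = 28.6174.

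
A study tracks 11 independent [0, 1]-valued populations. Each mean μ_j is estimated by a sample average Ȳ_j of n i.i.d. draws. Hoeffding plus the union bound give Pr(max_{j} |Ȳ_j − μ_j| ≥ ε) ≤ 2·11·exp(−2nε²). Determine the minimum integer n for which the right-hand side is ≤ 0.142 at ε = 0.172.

Need 2·11·exp(−2nε²) ≤ 0.142, i.e. exp(−2nε²) ≤ 0.142/22.
So 2nε² ≥ ln(22/0.142) = 5.042971.
Hence n ≥ 5.042971/(2·0.172²) = 85.231.
The smallest integer n is 86.

86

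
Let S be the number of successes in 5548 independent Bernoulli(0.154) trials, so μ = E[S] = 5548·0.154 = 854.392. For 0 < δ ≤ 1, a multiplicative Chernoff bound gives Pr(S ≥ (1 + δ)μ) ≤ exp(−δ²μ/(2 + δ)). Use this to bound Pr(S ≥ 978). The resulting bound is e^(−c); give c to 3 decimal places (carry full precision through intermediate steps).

8.338

Write 978 = (1 + δ)μ, so δ = 978/854.392 − 1 = 0.1446736…
Then the exponent is δ²μ/(2 + δ) = (978 − μ)² / (μ·(2 + δ)) = 8.338247.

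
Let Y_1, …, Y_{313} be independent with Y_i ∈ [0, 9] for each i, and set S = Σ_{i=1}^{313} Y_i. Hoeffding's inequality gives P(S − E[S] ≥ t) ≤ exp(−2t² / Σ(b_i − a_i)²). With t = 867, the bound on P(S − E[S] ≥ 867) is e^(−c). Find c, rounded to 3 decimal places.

59.298

Σ(b_i − a_i)² = 313·(9)² = 25353.
c = 2t²/25353 = 2·867²/25353 = 59.2978.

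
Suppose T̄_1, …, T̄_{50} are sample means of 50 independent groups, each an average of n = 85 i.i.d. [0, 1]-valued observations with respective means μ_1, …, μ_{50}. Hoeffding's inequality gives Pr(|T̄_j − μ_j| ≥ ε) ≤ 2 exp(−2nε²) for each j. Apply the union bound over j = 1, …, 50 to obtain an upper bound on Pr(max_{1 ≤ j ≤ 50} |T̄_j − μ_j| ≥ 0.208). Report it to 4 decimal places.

0.0639

Per-experiment Hoeffding bound: 2·exp(−2·85·0.208²) = 2·exp(−7.35488) = 0.0012789.
Union bound over 50 events: 50·0.0012789 = 0.06395.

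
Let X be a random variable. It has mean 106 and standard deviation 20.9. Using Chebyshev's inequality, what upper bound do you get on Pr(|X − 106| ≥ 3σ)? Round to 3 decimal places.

Chebyshev: Pr(|X − μ| ≥ t) ≤ Var(X)/t².
Var(X) = σ² = 20.9² = 436.81.
t = 3·20.9 = 62.7.
Bound = 436.81 / 3931.29 = 0.1111.

0.111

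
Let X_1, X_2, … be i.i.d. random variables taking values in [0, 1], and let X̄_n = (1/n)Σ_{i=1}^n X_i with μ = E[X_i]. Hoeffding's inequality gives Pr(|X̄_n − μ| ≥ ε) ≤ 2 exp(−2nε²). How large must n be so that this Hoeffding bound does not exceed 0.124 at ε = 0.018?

Require 2·exp(−2nε²) ≤ 0.124, i.e. 2nε² ≥ ln(2/0.124) = 2.780621.
So n ≥ 2.780621 / (2·0.018²) = 4291.082.
The smallest integer n is 4292.

4292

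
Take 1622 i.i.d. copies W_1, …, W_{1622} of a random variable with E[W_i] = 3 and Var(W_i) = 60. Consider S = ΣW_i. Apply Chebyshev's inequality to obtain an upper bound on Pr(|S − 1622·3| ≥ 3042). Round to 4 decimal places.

Var(S) = n·Var(W_i) = 1622·60 = 97320.
Chebyshev: Pr(|S − 1622·3| ≥ 3042) ≤ Var(S)/3042² = 97320/9253764 = 0.0105.

0.0105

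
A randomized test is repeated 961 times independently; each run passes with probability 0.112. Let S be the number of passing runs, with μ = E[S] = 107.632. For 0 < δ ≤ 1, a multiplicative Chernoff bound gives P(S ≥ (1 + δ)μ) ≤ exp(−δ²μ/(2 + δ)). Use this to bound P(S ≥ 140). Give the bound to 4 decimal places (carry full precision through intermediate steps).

0.0145

Write 140 = (1 + δ)μ, so δ = 140/107.632 − 1 = 0.3007284…
Then the exponent is δ²μ/(2 + δ) = (140 − μ)² / (μ·(2 + δ)) = 4.230824.
Bound = exp(−4.230824) = 0.01454.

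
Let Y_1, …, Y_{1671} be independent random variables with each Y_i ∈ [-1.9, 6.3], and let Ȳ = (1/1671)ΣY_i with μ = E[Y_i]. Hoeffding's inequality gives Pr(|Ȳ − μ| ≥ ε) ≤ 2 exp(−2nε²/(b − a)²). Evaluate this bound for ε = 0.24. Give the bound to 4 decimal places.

0.1142

Exponent: 2nε²/(b − a)² = 2·1671·0.24² / 8.2² = 2.86287.
Bound = 2·exp(−2.86287) = 0.11421.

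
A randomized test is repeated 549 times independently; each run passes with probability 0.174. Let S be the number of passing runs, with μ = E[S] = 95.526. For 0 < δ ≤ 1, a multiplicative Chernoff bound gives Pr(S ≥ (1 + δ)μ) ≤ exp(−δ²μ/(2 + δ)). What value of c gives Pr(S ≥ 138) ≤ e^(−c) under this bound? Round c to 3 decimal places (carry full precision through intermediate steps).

7.725

Write 138 = (1 + δ)μ, so δ = 138/95.526 − 1 = 0.4446329…
Then the exponent is δ²μ/(2 + δ) = (138 − μ)² / (μ·(2 + δ)) = 7.725224.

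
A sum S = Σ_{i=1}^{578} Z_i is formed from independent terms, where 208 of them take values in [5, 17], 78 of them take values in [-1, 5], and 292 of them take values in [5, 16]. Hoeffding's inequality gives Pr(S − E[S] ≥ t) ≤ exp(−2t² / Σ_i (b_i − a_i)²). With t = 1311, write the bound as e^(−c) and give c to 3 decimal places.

Σ(b_i − a_i)² = 208·12² + 78·6² + 292·11² = 68092.
c = 2t² / 68092 = 2·1311² / 68092 = 50.4823.

50.482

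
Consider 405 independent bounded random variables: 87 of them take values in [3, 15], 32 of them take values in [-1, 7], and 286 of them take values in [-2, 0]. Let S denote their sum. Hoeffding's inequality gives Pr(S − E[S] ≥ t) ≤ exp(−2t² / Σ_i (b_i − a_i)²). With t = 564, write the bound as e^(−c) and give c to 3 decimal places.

Σ(b_i − a_i)² = 87·12² + 32·8² + 286·2² = 15720.
c = 2t² / 15720 = 2·564² / 15720 = 40.4702.

40.470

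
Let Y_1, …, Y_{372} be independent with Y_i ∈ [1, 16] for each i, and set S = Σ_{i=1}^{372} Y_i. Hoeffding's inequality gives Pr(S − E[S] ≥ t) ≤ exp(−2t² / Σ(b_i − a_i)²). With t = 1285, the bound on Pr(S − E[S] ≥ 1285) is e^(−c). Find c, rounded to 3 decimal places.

Σ(b_i − a_i)² = 372·(15)² = 83700.
c = 2t²/83700 = 2·1285²/83700 = 39.4558.

39.456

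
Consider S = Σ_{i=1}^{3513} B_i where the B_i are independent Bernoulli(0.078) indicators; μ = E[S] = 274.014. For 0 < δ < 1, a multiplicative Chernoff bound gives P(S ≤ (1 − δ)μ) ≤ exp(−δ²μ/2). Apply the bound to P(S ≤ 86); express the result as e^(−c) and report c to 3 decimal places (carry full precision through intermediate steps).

64.503

Write 86 = (1 − δ)μ, so δ = 1 − 86/274.014 = 0.6861474…
Then the exponent is δ²μ/2 = (μ − 86)²/(2μ) = 64.502661.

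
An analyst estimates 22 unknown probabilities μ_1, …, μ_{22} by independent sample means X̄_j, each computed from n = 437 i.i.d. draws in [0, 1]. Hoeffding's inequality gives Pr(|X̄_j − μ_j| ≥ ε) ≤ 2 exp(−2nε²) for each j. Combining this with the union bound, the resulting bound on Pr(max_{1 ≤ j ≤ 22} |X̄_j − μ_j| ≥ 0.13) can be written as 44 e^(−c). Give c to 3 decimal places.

Union bound over the 22 events: Pr(max_{1 ≤ j ≤ 22} |X̄_j − μ_j| ≥ 0.13) ≤ 22·2·exp(−2nε²) = 44 exp(−2·437·0.13²).
So c = 2·437·0.13² = 14.7706.

14.771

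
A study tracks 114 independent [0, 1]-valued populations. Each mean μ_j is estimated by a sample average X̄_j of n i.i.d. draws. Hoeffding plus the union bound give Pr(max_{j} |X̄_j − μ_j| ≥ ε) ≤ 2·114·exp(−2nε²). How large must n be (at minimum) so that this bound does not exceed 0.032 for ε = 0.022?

9165

Need 2·114·exp(−2nε²) ≤ 0.032, i.e. exp(−2nε²) ≤ 0.032/228.
So 2nε² ≥ ln(228/0.032) = 8.871365.
Hence n ≥ 8.871365/(2·0.022²) = 9164.633.
The smallest integer n is 9165.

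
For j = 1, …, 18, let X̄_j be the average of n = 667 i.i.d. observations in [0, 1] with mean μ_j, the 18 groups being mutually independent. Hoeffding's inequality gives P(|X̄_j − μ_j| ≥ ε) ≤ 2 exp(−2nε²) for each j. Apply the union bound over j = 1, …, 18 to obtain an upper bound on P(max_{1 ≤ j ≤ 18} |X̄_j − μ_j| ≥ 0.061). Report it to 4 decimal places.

0.2515

Per-experiment Hoeffding bound: 2·exp(−2·667·0.061²) = 2·exp(−4.96381) = 0.013972.
Union bound over 18 events: 18·0.013972 = 0.25150.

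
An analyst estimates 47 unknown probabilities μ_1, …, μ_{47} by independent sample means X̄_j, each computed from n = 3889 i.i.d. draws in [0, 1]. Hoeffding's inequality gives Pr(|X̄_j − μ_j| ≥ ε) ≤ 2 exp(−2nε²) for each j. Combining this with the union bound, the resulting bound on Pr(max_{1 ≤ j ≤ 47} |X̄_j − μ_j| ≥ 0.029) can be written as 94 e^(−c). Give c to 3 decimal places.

Union bound over the 47 events: Pr(max_{1 ≤ j ≤ 47} |X̄_j − μ_j| ≥ 0.029) ≤ 47·2·exp(−2nε²) = 94 exp(−2·3889·0.029²).
So c = 2·3889·0.029² = 6.5413.

6.541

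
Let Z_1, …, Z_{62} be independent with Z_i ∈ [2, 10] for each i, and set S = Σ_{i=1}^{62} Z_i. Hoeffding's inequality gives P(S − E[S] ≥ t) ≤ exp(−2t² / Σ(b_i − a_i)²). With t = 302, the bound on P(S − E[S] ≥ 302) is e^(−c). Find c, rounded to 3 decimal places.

45.970

Σ(b_i − a_i)² = 62·(8)² = 3968.
c = 2t²/3968 = 2·302²/3968 = 45.9698.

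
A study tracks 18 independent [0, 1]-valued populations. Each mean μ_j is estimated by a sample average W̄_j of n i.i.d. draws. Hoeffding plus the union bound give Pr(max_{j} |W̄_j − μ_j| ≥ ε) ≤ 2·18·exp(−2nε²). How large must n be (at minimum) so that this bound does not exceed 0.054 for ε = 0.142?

Need 2·18·exp(−2nε²) ≤ 0.054, i.e. exp(−2nε²) ≤ 0.054/36.
So 2nε² ≥ ln(36/0.054) = 6.502290.
Hence n ≥ 6.502290/(2·0.142²) = 161.235.
The smallest integer n is 162.

162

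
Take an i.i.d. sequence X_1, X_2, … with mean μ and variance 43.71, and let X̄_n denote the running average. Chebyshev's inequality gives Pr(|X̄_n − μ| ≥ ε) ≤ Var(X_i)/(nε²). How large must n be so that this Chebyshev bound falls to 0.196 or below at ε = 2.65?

Require 43.71/(n·2.65²) ≤ 0.196, i.e. n ≥ 43.71/(0.196·2.65²) = 31.757.
The smallest integer n is 32.

32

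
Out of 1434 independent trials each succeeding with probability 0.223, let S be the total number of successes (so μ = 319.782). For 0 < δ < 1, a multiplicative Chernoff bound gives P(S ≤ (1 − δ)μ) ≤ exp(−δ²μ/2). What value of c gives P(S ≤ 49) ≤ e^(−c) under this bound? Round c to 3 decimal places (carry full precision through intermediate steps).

Write 49 = (1 − δ)μ, so δ = 1 − 49/319.782 = 0.8467706…
Then the exponent is δ²μ/2 = (μ − 49)²/(2μ) = 114.645120.

114.645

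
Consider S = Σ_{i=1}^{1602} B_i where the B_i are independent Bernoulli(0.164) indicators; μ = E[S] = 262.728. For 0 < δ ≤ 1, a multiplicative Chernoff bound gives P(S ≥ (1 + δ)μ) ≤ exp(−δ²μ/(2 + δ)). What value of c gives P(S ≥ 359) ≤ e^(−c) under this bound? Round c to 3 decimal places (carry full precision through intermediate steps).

14.907

Write 359 = (1 + δ)μ, so δ = 359/262.728 − 1 = 0.3664322…
Then the exponent is δ²μ/(2 + δ) = (359 − μ)² / (μ·(2 + δ)) = 14.907320.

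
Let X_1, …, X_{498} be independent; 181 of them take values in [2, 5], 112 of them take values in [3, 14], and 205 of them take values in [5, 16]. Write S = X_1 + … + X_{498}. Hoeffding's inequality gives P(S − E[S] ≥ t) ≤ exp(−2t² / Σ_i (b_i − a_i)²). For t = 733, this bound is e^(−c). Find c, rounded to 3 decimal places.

26.874

Σ(b_i − a_i)² = 181·3² + 112·11² + 205·11² = 39986.
c = 2t² / 39986 = 2·733² / 39986 = 26.8739.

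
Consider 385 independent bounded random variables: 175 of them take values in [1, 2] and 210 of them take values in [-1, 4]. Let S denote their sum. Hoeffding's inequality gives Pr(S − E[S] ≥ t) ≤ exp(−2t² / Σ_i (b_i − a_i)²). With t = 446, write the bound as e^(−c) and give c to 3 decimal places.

Σ(b_i − a_i)² = 175·1² + 210·5² = 5425.
c = 2t² / 5425 = 2·446² / 5425 = 73.3331.

73.333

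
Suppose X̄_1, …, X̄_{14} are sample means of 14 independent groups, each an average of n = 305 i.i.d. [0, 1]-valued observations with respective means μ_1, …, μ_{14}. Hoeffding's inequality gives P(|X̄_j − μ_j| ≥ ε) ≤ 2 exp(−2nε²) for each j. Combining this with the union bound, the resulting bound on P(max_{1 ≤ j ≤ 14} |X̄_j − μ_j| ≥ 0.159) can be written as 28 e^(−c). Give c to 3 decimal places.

Union bound over the 14 events: P(max_{1 ≤ j ≤ 14} |X̄_j − μ_j| ≥ 0.159) ≤ 14·2·exp(−2nε²) = 28 exp(−2·305·0.159²).
So c = 2·305·0.159² = 15.4214.

15.421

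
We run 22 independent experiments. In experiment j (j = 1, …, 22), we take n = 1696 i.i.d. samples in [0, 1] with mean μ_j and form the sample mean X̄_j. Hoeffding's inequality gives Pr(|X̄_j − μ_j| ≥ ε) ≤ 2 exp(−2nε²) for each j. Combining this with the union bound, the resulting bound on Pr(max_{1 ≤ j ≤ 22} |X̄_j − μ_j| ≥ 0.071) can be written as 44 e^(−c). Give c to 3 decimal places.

17.099

Union bound over the 22 events: Pr(max_{1 ≤ j ≤ 22} |X̄_j − μ_j| ≥ 0.071) ≤ 22·2·exp(−2nε²) = 44 exp(−2·1696·0.071²).
So c = 2·1696·0.071² = 17.0991.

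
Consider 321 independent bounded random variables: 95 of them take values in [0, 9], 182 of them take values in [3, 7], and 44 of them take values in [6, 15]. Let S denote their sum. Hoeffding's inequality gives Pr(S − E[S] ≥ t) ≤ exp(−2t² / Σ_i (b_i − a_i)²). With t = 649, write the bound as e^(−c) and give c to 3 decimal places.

Σ(b_i − a_i)² = 95·9² + 182·4² + 44·9² = 14171.
c = 2t² / 14171 = 2·649² / 14171 = 59.4455.

59.445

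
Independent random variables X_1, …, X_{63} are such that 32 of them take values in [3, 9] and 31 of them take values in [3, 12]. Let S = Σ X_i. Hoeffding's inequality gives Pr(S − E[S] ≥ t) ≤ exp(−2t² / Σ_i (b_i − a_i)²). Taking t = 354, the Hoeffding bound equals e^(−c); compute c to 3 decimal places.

68.423

Σ(b_i − a_i)² = 32·6² + 31·9² = 3663.
c = 2t² / 3663 = 2·354² / 3663 = 68.4226.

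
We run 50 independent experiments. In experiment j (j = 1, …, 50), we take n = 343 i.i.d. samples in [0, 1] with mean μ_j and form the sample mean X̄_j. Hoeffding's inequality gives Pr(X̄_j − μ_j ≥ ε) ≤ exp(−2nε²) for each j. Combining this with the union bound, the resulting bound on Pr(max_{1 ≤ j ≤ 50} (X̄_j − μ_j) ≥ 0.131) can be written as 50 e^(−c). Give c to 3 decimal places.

Union bound over the 50 events: Pr(max_{1 ≤ j ≤ 50} (X̄_j − μ_j) ≥ 0.131) ≤ 50·exp(−2nε²) = 50 exp(−2·343·0.131²).
So c = 2·343·0.131² = 11.7724.

11.772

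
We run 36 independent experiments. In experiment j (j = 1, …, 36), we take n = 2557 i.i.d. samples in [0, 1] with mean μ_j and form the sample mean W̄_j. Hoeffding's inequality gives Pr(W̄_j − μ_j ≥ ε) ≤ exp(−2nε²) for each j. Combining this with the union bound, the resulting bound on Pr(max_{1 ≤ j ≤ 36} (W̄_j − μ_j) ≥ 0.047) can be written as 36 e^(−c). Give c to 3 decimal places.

Union bound over the 36 events: Pr(max_{1 ≤ j ≤ 36} (W̄_j − μ_j) ≥ 0.047) ≤ 36·exp(−2nε²) = 36 exp(−2·2557·0.047²).
So c = 2·2557·0.047² = 11.2968.

11.297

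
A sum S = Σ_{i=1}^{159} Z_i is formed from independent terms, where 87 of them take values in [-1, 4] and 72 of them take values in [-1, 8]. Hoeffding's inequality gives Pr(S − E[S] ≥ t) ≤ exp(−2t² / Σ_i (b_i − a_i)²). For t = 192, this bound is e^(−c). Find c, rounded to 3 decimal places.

9.208

Σ(b_i − a_i)² = 87·5² + 72·9² = 8007.
c = 2t² / 8007 = 2·192² / 8007 = 9.2079.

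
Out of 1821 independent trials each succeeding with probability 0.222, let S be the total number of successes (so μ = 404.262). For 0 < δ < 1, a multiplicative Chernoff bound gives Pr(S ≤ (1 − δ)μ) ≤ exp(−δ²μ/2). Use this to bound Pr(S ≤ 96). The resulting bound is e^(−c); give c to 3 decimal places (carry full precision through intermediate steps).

Write 96 = (1 − δ)μ, so δ = 1 − 96/404.262 = 0.7625302…
Then the exponent is δ²μ/2 = (μ − 96)²/(2μ) = 117.529548.

117.530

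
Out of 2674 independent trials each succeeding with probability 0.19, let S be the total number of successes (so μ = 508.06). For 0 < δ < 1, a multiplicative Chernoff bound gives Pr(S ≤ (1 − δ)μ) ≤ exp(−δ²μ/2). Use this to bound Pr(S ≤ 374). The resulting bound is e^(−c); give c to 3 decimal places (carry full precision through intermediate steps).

Write 374 = (1 − δ)μ, so δ = 1 − 374/508.06 = 0.2638665…
Then the exponent is δ²μ/2 = (μ − 374)²/(2μ) = 17.686970.

17.687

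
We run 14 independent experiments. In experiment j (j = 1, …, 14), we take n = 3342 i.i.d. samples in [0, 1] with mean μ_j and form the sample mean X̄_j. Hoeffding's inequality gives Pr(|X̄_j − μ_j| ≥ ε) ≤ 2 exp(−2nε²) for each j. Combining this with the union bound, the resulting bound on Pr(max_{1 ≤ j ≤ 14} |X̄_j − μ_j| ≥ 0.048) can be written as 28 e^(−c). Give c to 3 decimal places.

15.400

Union bound over the 14 events: Pr(max_{1 ≤ j ≤ 14} |X̄_j − μ_j| ≥ 0.048) ≤ 14·2·exp(−2nε²) = 28 exp(−2·3342·0.048²).
So c = 2·3342·0.048² = 15.3999.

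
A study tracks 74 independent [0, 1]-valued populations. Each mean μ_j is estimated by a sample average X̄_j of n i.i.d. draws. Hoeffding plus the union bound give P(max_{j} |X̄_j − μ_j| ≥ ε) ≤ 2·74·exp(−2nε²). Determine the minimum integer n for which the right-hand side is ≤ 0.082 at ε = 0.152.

Need 2·74·exp(−2nε²) ≤ 0.082, i.e. exp(−2nε²) ≤ 0.082/148.
So 2nε² ≥ ln(148/0.082) = 7.498248.
Hence n ≥ 7.498248/(2·0.152²) = 162.272.
The smallest integer n is 163.

163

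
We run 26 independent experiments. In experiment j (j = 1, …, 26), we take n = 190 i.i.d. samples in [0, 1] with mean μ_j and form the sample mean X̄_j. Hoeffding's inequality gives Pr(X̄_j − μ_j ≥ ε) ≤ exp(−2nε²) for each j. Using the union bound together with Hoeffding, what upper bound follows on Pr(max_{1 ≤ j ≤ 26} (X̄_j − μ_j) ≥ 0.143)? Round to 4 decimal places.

0.0110

Per-experiment Hoeffding bound: exp(−2·190·0.143²) = exp(−7.77062) = 0.00042195.
Union bound over 26 events: 26·0.00042195 = 0.01097.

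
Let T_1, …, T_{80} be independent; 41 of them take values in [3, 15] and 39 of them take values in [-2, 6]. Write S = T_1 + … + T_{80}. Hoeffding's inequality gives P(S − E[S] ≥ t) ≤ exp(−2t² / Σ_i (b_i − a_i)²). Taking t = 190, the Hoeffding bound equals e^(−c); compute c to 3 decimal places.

8.595

Σ(b_i − a_i)² = 41·12² + 39·8² = 8400.
c = 2t² / 8400 = 2·190² / 8400 = 8.5952.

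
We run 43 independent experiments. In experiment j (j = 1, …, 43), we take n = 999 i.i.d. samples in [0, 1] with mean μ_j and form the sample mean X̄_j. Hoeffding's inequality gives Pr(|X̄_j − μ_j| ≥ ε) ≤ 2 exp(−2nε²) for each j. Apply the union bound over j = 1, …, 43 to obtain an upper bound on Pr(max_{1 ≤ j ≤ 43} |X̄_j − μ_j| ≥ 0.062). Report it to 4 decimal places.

0.0397

Per-experiment Hoeffding bound: 2·exp(−2·999·0.062²) = 2·exp(−7.68031) = 0.00092366.
Union bound over 43 events: 43·0.00092366 = 0.03972.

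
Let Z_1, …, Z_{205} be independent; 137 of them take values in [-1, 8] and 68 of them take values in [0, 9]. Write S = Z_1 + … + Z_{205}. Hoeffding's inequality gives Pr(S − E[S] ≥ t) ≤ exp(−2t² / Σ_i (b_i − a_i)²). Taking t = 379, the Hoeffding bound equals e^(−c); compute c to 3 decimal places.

Σ(b_i − a_i)² = 137·9² + 68·9² = 16605.
c = 2t² / 16605 = 2·379² / 16605 = 17.3009.

17.301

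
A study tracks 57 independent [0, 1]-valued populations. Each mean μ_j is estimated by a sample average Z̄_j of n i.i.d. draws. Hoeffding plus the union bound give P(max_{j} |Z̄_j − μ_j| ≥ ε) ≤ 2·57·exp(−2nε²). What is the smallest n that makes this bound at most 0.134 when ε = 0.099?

345

Need 2·57·exp(−2nε²) ≤ 0.134, i.e. exp(−2nε²) ≤ 0.134/114.
So 2nε² ≥ ln(114/0.134) = 6.746114.
Hence n ≥ 6.746114/(2·0.099²) = 344.154.
The smallest integer n is 345.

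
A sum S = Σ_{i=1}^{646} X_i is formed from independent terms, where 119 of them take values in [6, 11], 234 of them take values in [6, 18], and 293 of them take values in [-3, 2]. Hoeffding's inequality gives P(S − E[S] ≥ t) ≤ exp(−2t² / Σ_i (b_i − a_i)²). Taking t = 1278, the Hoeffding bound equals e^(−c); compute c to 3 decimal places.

Σ(b_i − a_i)² = 119·5² + 234·12² + 293·5² = 43996.
c = 2t² / 43996 = 2·1278² / 43996 = 74.2469.

74.247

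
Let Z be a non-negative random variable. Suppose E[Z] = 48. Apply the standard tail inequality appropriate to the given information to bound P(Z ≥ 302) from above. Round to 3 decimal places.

0.159

Only the mean of a non-negative variable is known, so Markov's inequality is the applicable tail bound.
Markov's inequality: for a non-negative random variable, P(Z ≥ a) ≤ E[Z]/a.
Here E[Z] = 48 and a = 302, so the bound is 48/302 = 0.1589.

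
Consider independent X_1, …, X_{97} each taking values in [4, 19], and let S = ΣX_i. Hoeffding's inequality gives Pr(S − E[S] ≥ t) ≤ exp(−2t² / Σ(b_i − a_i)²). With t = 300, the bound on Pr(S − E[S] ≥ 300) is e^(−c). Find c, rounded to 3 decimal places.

8.247

Σ(b_i − a_i)² = 97·(15)² = 21825.
c = 2t²/21825 = 2·300²/21825 = 8.2474.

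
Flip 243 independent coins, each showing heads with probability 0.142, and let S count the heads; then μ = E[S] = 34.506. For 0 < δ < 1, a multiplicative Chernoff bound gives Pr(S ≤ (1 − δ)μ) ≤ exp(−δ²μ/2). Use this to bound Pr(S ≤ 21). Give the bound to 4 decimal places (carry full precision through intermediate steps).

Write 21 = (1 − δ)μ, so δ = 1 − 21/34.506 = 0.3914102…
Then the exponent is δ²μ/2 = (μ − 21)²/(2μ) = 2.643193.
Bound = exp(−2.643193) = 0.07113.

0.0711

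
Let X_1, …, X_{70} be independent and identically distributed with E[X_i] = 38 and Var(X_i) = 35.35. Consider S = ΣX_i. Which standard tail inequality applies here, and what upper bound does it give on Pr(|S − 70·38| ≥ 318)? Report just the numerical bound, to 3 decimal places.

With mean and variance of each term known, Chebyshev's inequality bounds the deviation of the sum (or sample mean).
Var(S) = n·Var(X_i) = 70·35.35 = 2474.5.
Chebyshev: Pr(|S − 70·38| ≥ 318) ≤ Var(S)/318² = 2474.5/101124 = 0.0245.

0.024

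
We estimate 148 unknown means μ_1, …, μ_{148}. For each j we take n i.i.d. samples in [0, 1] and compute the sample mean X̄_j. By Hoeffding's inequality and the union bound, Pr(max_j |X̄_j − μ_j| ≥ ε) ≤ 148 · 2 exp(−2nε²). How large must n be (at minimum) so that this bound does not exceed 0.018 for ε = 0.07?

Need 2·148·exp(−2nε²) ≤ 0.018, i.e. exp(−2nε²) ≤ 0.018/296.
So 2nε² ≥ ln(296/0.018) = 9.707743.
Hence n ≥ 9.707743/(2·0.07²) = 990.586.
The smallest integer n is 991.

991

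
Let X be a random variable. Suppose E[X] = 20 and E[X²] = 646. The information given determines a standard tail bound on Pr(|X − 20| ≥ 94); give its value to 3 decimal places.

0.028

The first two moments determine the variance, so Chebyshev's inequality is the sharpest standard bound available.
Var(X) = E[X²] − (E[X])² = 646 − 400 = 246.
Chebyshev's inequality: Pr(|X − μ| ≥ t) ≤ Var(X)/t² = 246/8836 = 0.0278.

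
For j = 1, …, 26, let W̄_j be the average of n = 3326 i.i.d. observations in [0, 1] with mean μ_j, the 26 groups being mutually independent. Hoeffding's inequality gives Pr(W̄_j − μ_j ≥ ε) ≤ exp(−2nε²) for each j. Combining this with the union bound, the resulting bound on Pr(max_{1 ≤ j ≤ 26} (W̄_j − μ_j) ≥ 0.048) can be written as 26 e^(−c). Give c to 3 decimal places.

Union bound over the 26 events: Pr(max_{1 ≤ j ≤ 26} (W̄_j − μ_j) ≥ 0.048) ≤ 26·exp(−2nε²) = 26 exp(−2·3326·0.048²).
So c = 2·3326·0.048² = 15.3262.

15.326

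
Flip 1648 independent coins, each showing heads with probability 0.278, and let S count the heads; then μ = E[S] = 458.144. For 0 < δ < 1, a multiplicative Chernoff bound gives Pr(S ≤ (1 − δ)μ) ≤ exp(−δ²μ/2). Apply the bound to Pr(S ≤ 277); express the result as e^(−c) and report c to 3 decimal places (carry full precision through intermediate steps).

Write 277 = (1 − δ)μ, so δ = 1 − 277/458.144 = 0.3953866…
Then the exponent is δ²μ/2 = (μ − 277)²/(2μ) = 35.810955.

35.811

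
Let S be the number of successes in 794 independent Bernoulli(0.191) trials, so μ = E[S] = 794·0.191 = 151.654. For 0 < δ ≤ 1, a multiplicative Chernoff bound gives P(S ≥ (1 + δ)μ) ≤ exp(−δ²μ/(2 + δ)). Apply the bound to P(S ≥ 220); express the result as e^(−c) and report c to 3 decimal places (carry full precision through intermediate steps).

12.569

Write 220 = (1 + δ)μ, so δ = 220/151.654 − 1 = 0.4506706…
Then the exponent is δ²μ/(2 + δ) = (220 − μ)² / (μ·(2 + δ)) = 12.568614.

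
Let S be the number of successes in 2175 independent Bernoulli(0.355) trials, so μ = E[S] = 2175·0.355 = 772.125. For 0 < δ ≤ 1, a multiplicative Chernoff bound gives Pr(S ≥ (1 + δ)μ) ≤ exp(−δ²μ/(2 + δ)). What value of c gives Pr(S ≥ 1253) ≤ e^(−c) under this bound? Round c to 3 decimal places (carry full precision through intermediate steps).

Write 1253 = (1 + δ)μ, so δ = 1253/772.125 − 1 = 0.6227942…
Then the exponent is δ²μ/(2 + δ) = (1253 − μ)² / (μ·(2 + δ)) = 114.185922.

114.186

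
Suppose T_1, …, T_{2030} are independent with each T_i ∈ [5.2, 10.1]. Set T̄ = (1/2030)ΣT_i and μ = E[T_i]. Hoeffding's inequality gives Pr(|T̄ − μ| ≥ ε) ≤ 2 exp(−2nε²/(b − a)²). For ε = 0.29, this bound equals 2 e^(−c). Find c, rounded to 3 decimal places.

c = 2nε²/(b − a)² = 2·2030·0.29² / 4.9² = 14.2210.

14.221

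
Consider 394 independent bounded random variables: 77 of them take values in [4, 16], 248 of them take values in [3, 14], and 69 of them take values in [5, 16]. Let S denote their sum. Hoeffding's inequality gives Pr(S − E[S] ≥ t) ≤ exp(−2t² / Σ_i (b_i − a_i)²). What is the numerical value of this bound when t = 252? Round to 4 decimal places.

Σ(b_i − a_i)² = 77·12² + 248·11² + 69·11² = 49445.
Exponent = 2·252² / 49445 = 2.56867.
Bound = exp(−2.56867) = 0.07664.

0.0766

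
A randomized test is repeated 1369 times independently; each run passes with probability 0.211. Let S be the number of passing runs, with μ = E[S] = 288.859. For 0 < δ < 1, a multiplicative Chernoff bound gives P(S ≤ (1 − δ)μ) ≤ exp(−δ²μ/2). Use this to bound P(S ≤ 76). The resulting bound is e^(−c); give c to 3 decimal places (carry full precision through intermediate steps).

78.427

Write 76 = (1 − δ)μ, so δ = 1 − 76/288.859 = 0.7368959…
Then the exponent is δ²μ/2 = (μ − 76)²/(2μ) = 78.427457.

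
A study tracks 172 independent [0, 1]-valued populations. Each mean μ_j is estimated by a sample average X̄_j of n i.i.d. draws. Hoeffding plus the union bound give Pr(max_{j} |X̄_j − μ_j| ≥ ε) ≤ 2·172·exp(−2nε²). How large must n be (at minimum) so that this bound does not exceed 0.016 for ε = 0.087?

Need 2·172·exp(−2nε²) ≤ 0.016, i.e. exp(−2nε²) ≤ 0.016/344.
So 2nε² ≥ ln(344/0.016) = 9.975808.
Hence n ≥ 9.975808/(2·0.087²) = 658.991.
The smallest integer n is 659.

659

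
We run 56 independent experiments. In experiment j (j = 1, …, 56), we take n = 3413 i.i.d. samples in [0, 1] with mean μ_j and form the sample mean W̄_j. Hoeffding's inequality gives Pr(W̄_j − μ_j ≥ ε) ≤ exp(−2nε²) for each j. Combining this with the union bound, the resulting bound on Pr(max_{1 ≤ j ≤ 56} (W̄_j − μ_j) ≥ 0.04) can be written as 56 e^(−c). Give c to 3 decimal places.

Union bound over the 56 events: Pr(max_{1 ≤ j ≤ 56} (W̄_j − μ_j) ≥ 0.04) ≤ 56·exp(−2nε²) = 56 exp(−2·3413·0.04²).
So c = 2·3413·0.04² = 10.9216.

10.922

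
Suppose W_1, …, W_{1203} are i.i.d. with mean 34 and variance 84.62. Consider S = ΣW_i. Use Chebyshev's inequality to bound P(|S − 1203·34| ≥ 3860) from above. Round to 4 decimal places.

Var(S) = n·Var(W_i) = 1203·84.62 = 101797.86.
Chebyshev: P(|S − 1203·34| ≥ 3860) ≤ Var(S)/3860² = 101797.86/14899600 = 0.0068.

0.0068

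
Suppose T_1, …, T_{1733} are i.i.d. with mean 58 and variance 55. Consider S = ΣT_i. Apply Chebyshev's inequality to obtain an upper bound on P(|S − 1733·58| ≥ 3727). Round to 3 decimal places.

0.007

Var(S) = n·Var(T_i) = 1733·55 = 95315.
Chebyshev: P(|S − 1733·58| ≥ 3727) ≤ Var(S)/3727² = 95315/13890529 = 0.0069.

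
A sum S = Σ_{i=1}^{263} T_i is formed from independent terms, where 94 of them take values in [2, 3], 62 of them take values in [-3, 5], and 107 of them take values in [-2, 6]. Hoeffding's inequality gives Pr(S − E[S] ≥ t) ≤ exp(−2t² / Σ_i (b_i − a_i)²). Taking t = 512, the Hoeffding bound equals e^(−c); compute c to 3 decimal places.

Σ(b_i − a_i)² = 94·1² + 62·8² + 107·8² = 10910.
c = 2t² / 10910 = 2·512² / 10910 = 48.0557.

48.056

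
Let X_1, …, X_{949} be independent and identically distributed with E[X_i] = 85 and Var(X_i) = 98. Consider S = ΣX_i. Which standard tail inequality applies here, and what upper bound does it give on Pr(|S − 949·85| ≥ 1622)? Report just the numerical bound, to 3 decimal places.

0.035

With mean and variance of each term known, Chebyshev's inequality bounds the deviation of the sum (or sample mean).
Var(S) = n·Var(X_i) = 949·98 = 93002.
Chebyshev: Pr(|S − 949·85| ≥ 1622) ≤ Var(S)/1622² = 93002/2630884 = 0.0354.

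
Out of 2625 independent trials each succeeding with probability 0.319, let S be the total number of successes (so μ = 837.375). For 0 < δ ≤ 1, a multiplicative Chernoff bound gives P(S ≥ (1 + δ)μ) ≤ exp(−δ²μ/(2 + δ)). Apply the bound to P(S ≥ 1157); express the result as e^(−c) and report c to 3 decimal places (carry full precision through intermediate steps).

Write 1157 = (1 + δ)μ, so δ = 1157/837.375 − 1 = 0.3816988…
Then the exponent is δ²μ/(2 + δ) = (1157 − μ)² / (μ·(2 + δ)) = 51.224138.

51.224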